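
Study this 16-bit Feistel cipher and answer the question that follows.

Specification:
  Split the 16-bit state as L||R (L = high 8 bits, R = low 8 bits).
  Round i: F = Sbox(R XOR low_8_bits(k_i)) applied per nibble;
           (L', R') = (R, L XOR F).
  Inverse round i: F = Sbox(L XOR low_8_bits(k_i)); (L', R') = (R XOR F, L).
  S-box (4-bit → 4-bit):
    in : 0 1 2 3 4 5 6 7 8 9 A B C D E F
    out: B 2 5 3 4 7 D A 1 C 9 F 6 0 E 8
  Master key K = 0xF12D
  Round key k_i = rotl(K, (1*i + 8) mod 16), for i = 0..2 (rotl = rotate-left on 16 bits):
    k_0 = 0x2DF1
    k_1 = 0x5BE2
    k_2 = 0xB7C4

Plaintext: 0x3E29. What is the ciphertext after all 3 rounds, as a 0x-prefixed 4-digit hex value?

s_0 = plaintext = 0x3E29
s_1 = Round(s_0, k_0) = 0x293F
s_2 = Round(s_1, k_1) = 0x3F29
s_3 = Round(s_2, k_2) = 0x29DF

0x29DF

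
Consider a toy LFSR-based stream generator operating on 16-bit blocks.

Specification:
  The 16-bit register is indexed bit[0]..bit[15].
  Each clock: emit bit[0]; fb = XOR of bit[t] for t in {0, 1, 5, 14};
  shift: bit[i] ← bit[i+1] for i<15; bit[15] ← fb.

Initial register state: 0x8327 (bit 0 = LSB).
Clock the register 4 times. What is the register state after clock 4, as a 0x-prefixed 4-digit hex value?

0x3832

reg_0 = 0x8327
clock 1: out=1, reg = 0xC193
clock 2: out=1, reg = 0xE0C9
clock 3: out=1, reg = 0x7064
clock 4: out=0, reg = 0x3832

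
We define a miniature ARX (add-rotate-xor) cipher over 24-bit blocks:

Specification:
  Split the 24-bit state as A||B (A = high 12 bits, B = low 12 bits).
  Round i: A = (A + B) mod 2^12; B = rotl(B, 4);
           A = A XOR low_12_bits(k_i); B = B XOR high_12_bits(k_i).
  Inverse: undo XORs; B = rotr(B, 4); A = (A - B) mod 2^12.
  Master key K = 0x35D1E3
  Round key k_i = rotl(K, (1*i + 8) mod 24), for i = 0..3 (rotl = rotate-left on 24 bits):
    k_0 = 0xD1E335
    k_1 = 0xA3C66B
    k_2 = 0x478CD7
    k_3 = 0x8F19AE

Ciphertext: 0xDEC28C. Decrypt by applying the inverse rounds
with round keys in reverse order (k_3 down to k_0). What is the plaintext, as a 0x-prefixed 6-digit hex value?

0x39B4C4

s_0 = ciphertext = 0xDEC28C
s_1 = InvRound(s_0, k_3) = 0x69BDA7
s_2 = InvRound(s_1, k_2) = 0xAAFF9D
s_3 = InvRound(s_2, k_1) = 0xB6A15A
s_4 = InvRound(s_3, k_0) = 0x39B4C4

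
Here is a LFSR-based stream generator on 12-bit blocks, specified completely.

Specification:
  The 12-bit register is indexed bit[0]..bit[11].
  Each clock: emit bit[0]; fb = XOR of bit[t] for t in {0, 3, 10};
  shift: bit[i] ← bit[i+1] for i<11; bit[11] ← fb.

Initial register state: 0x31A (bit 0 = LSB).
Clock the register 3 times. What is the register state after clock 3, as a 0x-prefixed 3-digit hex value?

reg_0 = 0x31A
clock 1: out=0, reg = 0x98D
clock 2: out=1, reg = 0x4C6
clock 3: out=0, reg = 0xA63

0xA63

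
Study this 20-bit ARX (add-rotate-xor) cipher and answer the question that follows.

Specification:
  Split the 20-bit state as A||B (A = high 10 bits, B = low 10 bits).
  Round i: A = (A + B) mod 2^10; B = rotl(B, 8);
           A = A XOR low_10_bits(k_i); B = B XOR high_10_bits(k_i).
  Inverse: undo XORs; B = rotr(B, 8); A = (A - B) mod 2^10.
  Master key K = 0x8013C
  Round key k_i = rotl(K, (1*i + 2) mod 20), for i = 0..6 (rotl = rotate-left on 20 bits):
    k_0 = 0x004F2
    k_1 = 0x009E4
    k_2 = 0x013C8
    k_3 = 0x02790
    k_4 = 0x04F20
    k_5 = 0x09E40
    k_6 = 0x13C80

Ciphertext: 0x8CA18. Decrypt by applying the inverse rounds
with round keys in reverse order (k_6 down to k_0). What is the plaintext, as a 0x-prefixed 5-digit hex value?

s_0 = ciphertext = 0x8CA18
s_1 = InvRound(s_0, k_6) = 0x5515E
s_2 = InvRound(s_1, k_5) = 0x4BDE5
s_3 = InvRound(s_2, k_4) = 0x8DBD9
s_4 = InvRound(s_3, k_3) = 0x98F43
s_5 = InvRound(s_4, k_2) = 0x2311F
s_6 = InvRound(s_5, k_1) = 0x3CC75
s_7 = InvRound(s_6, k_0) = 0x8C5D0

0x8C5D0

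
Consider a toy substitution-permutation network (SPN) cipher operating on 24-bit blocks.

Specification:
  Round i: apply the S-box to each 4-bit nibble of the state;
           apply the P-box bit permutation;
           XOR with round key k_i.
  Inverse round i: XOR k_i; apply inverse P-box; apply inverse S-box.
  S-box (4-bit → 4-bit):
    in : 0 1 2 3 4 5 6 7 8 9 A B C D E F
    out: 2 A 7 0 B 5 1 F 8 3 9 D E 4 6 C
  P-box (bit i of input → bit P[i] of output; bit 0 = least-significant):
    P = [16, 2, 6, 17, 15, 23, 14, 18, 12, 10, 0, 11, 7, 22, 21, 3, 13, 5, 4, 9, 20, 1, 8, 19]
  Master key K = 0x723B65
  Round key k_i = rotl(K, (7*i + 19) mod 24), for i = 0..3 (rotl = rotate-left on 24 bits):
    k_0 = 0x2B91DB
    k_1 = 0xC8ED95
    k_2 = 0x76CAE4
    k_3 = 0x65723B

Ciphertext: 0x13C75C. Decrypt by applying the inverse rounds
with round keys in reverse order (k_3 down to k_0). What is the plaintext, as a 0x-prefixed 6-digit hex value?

s_0 = ciphertext = 0x13C75C
s_1 = InvRound(s_0, k_3) = 0x29E2AC
s_2 = InvRound(s_1, k_2) = 0xA6188B
s_3 = InvRound(s_2, k_1) = 0xC5C9B1
s_4 = InvRound(s_3, k_0) = 0x10CACF

0x10CACF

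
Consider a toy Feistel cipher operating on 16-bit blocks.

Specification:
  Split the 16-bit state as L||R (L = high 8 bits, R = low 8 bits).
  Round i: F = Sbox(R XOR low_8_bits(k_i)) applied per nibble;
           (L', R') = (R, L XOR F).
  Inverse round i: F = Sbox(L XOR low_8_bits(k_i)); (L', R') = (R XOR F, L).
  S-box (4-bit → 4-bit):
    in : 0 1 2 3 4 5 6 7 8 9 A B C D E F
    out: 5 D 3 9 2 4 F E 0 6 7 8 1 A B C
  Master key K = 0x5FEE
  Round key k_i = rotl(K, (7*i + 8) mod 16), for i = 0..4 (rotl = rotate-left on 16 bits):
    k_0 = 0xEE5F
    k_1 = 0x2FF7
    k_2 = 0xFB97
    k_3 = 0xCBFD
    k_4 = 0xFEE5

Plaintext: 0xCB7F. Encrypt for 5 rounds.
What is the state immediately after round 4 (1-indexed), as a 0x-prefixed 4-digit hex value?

s_0 = plaintext = 0xCB7F
s_1 = Round(s_0, k_0) = 0x7FFE
s_2 = Round(s_1, k_1) = 0xFE29
s_3 = Round(s_2, k_2) = 0x2975
s_4 = Round(s_3, k_3) = 0x7529
s_5 = Round(s_4, k_4) = 0x2964

0x7529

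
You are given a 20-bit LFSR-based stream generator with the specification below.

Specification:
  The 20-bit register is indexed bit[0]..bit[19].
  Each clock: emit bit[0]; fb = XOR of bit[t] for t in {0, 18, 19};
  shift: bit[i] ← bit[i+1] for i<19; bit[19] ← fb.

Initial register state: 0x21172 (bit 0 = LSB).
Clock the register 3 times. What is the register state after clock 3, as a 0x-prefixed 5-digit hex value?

reg_0 = 0x21172
clock 1: out=0, reg = 0x108B9
clock 2: out=1, reg = 0x8845C
clock 3: out=0, reg = 0xC422E

0xC422E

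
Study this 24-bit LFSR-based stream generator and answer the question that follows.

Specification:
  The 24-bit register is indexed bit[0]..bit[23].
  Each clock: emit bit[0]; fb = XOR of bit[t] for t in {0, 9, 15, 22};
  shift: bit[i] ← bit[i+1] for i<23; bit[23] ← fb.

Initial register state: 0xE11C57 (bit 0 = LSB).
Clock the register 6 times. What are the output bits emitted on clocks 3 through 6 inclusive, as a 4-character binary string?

1010

reg_0 = 0xE11C57
clock 1: out=1, reg = 0x708E2B
clock 2: out=1, reg = 0x384715
clock 3: out=1, reg = 0x1C238A
clock 4: out=0, reg = 0x8E11C5
clock 5: out=1, reg = 0xC708E2
clock 6: out=0, reg = 0xE38471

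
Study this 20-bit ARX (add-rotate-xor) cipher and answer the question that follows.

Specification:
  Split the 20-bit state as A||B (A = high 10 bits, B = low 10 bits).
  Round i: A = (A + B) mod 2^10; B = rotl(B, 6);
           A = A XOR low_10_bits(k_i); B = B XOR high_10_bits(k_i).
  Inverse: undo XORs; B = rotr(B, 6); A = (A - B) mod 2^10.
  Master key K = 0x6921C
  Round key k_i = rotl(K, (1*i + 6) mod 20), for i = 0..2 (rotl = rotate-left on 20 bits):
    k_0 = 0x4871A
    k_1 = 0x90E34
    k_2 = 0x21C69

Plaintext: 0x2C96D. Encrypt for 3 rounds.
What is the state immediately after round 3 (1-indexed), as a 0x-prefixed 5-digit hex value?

0x215BD

s_0 = plaintext = 0x2C96D
s_1 = Round(s_0, k_0) = 0x41677
s_2 = Round(s_1, k_1) = 0x523A4
s_3 = Round(s_2, k_2) = 0x215BD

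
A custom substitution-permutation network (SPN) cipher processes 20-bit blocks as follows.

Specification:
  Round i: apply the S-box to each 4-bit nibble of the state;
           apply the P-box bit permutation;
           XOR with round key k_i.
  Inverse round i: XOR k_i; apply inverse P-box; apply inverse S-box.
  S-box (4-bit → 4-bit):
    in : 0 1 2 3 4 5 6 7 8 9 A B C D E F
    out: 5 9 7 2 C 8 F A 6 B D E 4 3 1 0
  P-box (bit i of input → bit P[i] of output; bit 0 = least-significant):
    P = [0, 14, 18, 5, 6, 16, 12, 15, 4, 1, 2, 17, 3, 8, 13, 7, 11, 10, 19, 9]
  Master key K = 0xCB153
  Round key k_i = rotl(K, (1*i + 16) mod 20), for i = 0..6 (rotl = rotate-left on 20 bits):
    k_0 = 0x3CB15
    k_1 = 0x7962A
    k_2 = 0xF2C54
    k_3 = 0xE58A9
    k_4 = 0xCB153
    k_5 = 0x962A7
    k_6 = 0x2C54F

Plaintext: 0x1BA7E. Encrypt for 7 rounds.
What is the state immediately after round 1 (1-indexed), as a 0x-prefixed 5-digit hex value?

0x06080

s_0 = plaintext = 0x1BA7E
s_1 = Round(s_0, k_0) = 0x06080
s_2 = Round(s_1, k_1) = 0xAAFB7
s_3 = Round(s_2, k_2) = 0x6D6FC
s_4 = Round(s_3, k_3) = 0x057B7
s_5 = Round(s_4, k_4) = 0x769F1
s_6 = Round(s_5, k_5) = 0xB451C
s_7 = Round(s_6, k_6) = 0xC638F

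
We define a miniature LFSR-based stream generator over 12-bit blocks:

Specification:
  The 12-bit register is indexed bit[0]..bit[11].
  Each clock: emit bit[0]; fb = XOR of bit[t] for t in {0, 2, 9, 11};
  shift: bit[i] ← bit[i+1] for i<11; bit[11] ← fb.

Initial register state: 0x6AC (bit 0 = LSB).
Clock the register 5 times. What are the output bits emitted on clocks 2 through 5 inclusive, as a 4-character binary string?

0110

reg_0 = 0x6AC
clock 1: out=0, reg = 0x356
clock 2: out=0, reg = 0x1AB
clock 3: out=1, reg = 0x8D5
clock 4: out=1, reg = 0xC6A
clock 5: out=0, reg = 0xE35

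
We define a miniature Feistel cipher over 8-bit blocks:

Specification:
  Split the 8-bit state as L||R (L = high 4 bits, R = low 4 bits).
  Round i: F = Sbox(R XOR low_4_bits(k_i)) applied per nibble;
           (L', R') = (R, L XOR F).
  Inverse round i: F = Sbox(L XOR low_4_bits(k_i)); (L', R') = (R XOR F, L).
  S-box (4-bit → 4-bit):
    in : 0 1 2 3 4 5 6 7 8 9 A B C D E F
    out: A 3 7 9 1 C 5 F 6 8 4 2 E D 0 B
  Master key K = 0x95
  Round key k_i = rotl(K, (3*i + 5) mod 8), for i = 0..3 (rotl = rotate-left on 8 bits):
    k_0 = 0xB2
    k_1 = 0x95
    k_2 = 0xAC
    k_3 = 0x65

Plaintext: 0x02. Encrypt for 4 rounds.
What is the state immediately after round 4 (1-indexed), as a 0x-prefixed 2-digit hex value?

s_0 = plaintext = 0x02
s_1 = Round(s_0, k_0) = 0x2A
s_2 = Round(s_1, k_1) = 0xA9
s_3 = Round(s_2, k_2) = 0x96
s_4 = Round(s_3, k_3) = 0x60

0x60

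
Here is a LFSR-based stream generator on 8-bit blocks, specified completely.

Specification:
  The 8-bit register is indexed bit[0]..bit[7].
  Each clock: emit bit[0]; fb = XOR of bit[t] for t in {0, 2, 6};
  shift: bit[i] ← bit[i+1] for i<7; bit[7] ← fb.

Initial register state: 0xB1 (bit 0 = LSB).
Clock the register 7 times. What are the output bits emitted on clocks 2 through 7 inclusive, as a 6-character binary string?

000110

reg_0 = 0xB1
clock 1: out=1, reg = 0xD8
clock 2: out=0, reg = 0xEC
clock 3: out=0, reg = 0x76
clock 4: out=0, reg = 0x3B
clock 5: out=1, reg = 0x9D
clock 6: out=1, reg = 0x4E
clock 7: out=0, reg = 0x27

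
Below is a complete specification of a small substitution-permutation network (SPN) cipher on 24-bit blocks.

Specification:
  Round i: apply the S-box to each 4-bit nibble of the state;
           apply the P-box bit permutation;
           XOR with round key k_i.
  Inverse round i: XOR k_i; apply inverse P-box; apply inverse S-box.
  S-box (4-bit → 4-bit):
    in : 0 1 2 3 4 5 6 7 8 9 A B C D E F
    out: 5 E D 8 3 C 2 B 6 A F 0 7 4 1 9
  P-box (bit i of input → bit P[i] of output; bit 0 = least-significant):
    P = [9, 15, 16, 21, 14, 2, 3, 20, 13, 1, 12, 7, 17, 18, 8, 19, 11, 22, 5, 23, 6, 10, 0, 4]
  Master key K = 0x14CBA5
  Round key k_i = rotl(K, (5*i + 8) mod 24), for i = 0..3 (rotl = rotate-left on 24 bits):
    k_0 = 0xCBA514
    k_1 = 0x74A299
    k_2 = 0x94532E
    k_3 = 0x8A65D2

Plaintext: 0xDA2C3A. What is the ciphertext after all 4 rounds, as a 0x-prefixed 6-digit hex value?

0xC7279C

s_0 = plaintext = 0xDA2C3A
s_1 = Round(s_0, k_0) = 0x301E37
s_2 = Round(s_1, k_1) = 0x4809A9
s_3 = Round(s_2, k_2) = 0xE696C0
s_4 = Round(s_3, k_3) = 0xC7279C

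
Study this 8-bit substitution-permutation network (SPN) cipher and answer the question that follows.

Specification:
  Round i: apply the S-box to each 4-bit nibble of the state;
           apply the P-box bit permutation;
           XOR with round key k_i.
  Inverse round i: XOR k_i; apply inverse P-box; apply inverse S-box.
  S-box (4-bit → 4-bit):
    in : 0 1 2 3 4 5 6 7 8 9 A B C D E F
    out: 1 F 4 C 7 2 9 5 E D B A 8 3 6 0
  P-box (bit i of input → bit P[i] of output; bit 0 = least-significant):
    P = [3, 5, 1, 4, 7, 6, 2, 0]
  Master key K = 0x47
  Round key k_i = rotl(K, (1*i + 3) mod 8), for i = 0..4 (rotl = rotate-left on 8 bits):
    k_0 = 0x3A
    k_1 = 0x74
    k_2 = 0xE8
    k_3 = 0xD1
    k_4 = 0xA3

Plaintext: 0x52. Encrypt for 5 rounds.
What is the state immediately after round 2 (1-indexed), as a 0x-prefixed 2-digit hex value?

s_0 = plaintext = 0x52
s_1 = Round(s_0, k_0) = 0x78
s_2 = Round(s_1, k_1) = 0xC2
s_3 = Round(s_2, k_2) = 0xEB
s_4 = Round(s_3, k_3) = 0xA5
s_5 = Round(s_4, k_4) = 0x42

0xC2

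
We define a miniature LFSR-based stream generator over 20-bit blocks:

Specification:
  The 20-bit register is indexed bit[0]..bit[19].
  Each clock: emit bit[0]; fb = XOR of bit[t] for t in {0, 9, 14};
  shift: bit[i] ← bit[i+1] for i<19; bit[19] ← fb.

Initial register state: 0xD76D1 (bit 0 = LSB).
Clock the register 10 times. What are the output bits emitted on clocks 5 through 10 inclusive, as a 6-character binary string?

reg_0 = 0xD76D1
clock 1: out=1, reg = 0xEBB68
clock 2: out=0, reg = 0xF5DB4
clock 3: out=0, reg = 0xFAEDA
clock 4: out=0, reg = 0xFD76D
clock 5: out=1, reg = 0xFEBB6
clock 6: out=0, reg = 0x7F5DB
clock 7: out=1, reg = 0x3FAED
clock 8: out=1, reg = 0x9FD76
clock 9: out=0, reg = 0xCFEBB
clock 10: out=1, reg = 0xE7F5D

101101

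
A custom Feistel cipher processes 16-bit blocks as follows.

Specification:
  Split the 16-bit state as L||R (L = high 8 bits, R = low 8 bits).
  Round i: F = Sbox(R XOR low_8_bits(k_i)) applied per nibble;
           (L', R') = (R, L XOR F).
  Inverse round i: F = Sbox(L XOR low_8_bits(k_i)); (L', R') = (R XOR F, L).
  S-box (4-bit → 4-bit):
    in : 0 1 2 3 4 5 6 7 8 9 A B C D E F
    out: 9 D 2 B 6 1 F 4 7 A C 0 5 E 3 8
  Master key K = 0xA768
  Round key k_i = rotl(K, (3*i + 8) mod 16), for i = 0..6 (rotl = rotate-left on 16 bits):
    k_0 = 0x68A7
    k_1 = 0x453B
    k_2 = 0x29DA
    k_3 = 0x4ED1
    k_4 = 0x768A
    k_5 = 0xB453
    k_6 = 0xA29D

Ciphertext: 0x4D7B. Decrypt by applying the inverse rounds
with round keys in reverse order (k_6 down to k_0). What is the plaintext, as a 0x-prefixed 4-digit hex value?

0x3C5C

s_0 = ciphertext = 0x4D7B
s_1 = InvRound(s_0, k_6) = 0x924D
s_2 = InvRound(s_1, k_5) = 0x1092
s_3 = InvRound(s_2, k_4) = 0x3E10
s_4 = InvRound(s_3, k_3) = 0x283E
s_5 = InvRound(s_4, k_2) = 0xBC28
s_6 = InvRound(s_5, k_1) = 0x5CBC
s_7 = InvRound(s_6, k_0) = 0x3C5C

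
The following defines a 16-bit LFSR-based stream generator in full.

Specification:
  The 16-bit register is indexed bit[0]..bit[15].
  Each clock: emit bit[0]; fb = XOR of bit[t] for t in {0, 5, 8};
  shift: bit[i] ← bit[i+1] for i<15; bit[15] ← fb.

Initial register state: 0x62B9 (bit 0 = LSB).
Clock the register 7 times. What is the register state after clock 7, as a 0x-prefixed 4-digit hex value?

0x9CC5

reg_0 = 0x62B9
clock 1: out=1, reg = 0x315C
clock 2: out=0, reg = 0x98AE
clock 3: out=0, reg = 0xCC57
clock 4: out=1, reg = 0xE62B
clock 5: out=1, reg = 0x7315
clock 6: out=1, reg = 0x398A
clock 7: out=0, reg = 0x9CC5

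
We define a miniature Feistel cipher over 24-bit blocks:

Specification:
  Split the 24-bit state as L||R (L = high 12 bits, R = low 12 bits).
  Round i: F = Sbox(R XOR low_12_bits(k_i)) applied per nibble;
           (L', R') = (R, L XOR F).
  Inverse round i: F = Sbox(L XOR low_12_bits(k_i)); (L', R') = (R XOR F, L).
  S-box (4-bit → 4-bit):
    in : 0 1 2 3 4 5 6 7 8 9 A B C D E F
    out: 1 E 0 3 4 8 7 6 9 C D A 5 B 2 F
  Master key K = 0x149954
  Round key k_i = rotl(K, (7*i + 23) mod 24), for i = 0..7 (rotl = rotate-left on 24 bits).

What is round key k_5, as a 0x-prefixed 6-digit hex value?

0x655052

K = 0x149954
k_0 = rotl(K, (7*0+23) mod 24) = rotl(K, 23) = 0x0A4CAA
k_1 = rotl(K, (7*1+23) mod 24) = rotl(K, 6) = 0x265505
k_2 = rotl(K, (7*2+23) mod 24) = rotl(K, 13) = 0x2A8293
k_3 = rotl(K, (7*3+23) mod 24) = rotl(K, 20) = 0x414995
k_4 = rotl(K, (7*4+23) mod 24) = rotl(K, 3) = 0xA4CAA0
k_5 = rotl(K, (7*5+23) mod 24) = rotl(K, 10) = 0x655052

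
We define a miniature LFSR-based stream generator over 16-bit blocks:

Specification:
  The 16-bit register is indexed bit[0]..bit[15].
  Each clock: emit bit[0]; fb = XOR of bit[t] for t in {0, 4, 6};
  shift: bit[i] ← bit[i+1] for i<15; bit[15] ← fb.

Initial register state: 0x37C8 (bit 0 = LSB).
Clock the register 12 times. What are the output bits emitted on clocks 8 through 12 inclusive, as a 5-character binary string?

reg_0 = 0x37C8
clock 1: out=0, reg = 0x9BE4
clock 2: out=0, reg = 0xCDF2
clock 3: out=0, reg = 0x66F9
clock 4: out=1, reg = 0xB37C
clock 5: out=0, reg = 0x59BE
clock 6: out=0, reg = 0xACDF
clock 7: out=1, reg = 0xD66F
clock 8: out=1, reg = 0x6B37
clock 9: out=1, reg = 0x359B
clock 10: out=1, reg = 0x1ACD
clock 11: out=1, reg = 0x0D66
clock 12: out=0, reg = 0x86B3

11110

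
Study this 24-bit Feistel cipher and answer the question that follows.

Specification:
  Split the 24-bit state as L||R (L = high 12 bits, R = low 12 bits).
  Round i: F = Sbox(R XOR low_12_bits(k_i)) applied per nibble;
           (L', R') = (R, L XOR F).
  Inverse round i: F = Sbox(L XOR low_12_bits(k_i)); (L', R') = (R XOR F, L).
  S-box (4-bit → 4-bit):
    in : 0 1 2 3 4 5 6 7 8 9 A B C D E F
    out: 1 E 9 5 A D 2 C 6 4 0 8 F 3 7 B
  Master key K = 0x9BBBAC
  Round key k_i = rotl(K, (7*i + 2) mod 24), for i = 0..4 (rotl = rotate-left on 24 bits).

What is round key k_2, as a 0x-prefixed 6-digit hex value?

K = 0x9BBBAC
k_0 = rotl(K, (7*0+2) mod 24) = rotl(K, 2) = 0x6EEEB2
k_1 = rotl(K, (7*1+2) mod 24) = rotl(K, 9) = 0x775937
k_2 = rotl(K, (7*2+2) mod 24) = rotl(K, 16) = 0xAC9BBB

0xAC9BBB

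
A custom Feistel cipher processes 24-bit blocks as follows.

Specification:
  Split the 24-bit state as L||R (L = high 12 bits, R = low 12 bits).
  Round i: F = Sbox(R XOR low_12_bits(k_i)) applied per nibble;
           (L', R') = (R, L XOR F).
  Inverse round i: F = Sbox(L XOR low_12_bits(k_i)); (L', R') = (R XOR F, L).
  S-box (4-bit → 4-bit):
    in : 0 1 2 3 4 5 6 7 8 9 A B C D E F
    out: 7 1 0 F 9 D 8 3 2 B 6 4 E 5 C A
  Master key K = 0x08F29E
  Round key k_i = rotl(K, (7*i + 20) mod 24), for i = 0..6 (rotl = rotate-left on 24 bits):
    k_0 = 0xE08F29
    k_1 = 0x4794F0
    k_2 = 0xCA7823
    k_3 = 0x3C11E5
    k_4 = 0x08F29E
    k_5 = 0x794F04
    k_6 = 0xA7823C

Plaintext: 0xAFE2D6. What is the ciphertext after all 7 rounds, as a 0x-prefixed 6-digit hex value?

s_0 = plaintext = 0xAFE2D6
s_1 = Round(s_0, k_0) = 0x2D6F54
s_2 = Round(s_1, k_1) = 0xF546BF
s_3 = Round(s_2, k_2) = 0x6BF3EA
s_4 = Round(s_3, k_3) = 0x3EA6C5
s_5 = Round(s_4, k_4) = 0x6C5A3E
s_6 = Round(s_5, k_5) = 0xA3EB33
s_7 = Round(s_6, k_6) = 0xB33144

0xB33144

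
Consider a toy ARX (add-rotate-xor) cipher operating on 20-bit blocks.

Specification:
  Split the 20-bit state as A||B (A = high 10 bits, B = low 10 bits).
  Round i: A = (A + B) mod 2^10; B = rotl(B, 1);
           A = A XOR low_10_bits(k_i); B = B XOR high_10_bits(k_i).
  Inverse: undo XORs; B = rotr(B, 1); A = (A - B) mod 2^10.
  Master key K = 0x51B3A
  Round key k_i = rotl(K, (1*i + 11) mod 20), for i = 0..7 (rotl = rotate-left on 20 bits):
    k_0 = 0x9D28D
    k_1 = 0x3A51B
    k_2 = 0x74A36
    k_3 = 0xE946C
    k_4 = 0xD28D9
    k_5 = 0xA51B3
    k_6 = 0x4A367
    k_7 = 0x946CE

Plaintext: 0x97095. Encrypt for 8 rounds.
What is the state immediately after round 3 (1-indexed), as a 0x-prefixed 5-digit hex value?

0xC8D7B

s_0 = plaintext = 0x97095
s_1 = Round(s_0, k_0) = 0x1F35E
s_2 = Round(s_1, k_1) = 0xB0654
s_3 = Round(s_2, k_2) = 0xC8D7B
s_4 = Round(s_3, k_3) = 0x3C953
s_5 = Round(s_4, k_4) = 0xA71EC
s_6 = Round(s_5, k_5) = 0x4ED4C
s_7 = Round(s_6, k_6) = 0x783B0
s_8 = Round(s_7, k_7) = 0xD7930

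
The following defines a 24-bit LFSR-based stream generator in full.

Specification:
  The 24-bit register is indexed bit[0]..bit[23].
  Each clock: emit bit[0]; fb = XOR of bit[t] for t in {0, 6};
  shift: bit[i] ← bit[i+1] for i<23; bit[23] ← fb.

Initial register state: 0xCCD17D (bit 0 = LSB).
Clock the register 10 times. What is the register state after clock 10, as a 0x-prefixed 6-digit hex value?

0x8E3334

reg_0 = 0xCCD17D
clock 1: out=1, reg = 0x6668BE
clock 2: out=0, reg = 0x33345F
clock 3: out=1, reg = 0x199A2F
clock 4: out=1, reg = 0x8CCD17
clock 5: out=1, reg = 0xC6668B
clock 6: out=1, reg = 0xE33345
clock 7: out=1, reg = 0x7199A2
clock 8: out=0, reg = 0x38CCD1
clock 9: out=1, reg = 0x1C6668
clock 10: out=0, reg = 0x8E3334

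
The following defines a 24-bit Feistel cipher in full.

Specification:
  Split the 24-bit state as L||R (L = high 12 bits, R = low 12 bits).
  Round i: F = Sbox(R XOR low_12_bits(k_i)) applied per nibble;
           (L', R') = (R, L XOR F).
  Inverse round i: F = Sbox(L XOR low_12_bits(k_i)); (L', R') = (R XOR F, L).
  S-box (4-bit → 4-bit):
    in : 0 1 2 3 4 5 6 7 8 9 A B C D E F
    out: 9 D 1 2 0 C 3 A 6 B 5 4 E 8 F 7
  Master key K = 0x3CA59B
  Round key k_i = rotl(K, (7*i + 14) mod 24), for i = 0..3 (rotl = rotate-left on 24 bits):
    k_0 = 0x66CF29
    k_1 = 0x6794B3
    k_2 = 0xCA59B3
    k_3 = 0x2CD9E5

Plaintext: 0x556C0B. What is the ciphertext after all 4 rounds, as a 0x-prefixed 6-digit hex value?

s_0 = plaintext = 0x556C0B
s_1 = Round(s_0, k_0) = 0xC0B747
s_2 = Round(s_1, k_1) = 0x747E7B
s_3 = Round(s_2, k_2) = 0xE7BDA1
s_4 = Round(s_3, k_3) = 0xDA1E7B

0xDA1E7B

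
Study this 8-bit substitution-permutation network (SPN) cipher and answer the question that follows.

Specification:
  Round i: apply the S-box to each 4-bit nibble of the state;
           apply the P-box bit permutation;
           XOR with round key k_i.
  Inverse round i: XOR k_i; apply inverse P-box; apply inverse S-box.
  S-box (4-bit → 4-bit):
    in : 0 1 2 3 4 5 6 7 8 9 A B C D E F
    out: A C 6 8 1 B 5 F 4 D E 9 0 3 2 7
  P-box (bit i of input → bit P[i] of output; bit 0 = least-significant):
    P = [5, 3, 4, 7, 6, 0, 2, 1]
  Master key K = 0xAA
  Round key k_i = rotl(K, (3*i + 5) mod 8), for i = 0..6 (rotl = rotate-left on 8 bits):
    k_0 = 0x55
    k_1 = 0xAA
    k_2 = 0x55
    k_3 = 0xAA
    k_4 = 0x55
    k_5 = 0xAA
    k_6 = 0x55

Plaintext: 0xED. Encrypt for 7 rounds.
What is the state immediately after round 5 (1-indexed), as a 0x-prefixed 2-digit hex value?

s_0 = plaintext = 0xED
s_1 = Round(s_0, k_0) = 0x7C
s_2 = Round(s_1, k_1) = 0xED
s_3 = Round(s_2, k_2) = 0x7C
s_4 = Round(s_3, k_3) = 0xED
s_5 = Round(s_4, k_4) = 0x7C
s_6 = Round(s_5, k_5) = 0xED
s_7 = Round(s_6, k_6) = 0x7C

0x7C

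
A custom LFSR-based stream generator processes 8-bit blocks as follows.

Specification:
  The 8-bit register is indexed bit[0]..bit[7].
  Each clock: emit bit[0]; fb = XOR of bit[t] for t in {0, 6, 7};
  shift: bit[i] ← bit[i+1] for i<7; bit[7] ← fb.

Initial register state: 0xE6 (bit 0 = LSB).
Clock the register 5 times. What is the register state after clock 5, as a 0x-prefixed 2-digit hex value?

reg_0 = 0xE6
clock 1: out=0, reg = 0x73
clock 2: out=1, reg = 0x39
clock 3: out=1, reg = 0x9C
clock 4: out=0, reg = 0xCE
clock 5: out=0, reg = 0x67

0x67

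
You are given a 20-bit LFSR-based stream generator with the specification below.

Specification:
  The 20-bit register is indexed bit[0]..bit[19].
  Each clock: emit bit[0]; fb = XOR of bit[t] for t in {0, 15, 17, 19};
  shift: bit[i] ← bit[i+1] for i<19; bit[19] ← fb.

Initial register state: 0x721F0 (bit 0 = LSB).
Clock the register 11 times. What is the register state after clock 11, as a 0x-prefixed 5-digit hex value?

reg_0 = 0x721F0
clock 1: out=0, reg = 0xB90F8
clock 2: out=0, reg = 0xDC87C
clock 3: out=0, reg = 0x6E43E
clock 4: out=0, reg = 0x3721F
clock 5: out=1, reg = 0x1B90F
clock 6: out=1, reg = 0x0DC87
clock 7: out=1, reg = 0x06E43
clock 8: out=1, reg = 0x83721
clock 9: out=1, reg = 0x41B90
clock 10: out=0, reg = 0x20DC8
clock 11: out=0, reg = 0x906E4

0x906E4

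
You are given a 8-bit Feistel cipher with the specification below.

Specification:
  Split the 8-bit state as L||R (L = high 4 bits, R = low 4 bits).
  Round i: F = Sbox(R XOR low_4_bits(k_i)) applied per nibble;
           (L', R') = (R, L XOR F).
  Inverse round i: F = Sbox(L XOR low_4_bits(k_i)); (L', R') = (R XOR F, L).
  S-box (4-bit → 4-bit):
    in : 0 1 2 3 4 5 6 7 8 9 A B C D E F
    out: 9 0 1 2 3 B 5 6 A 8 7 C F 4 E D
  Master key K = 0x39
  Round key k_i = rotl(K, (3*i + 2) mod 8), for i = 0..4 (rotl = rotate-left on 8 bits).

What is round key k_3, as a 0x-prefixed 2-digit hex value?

0xC9

K = 0x39
k_0 = rotl(K, (3*0+2) mod 8) = rotl(K, 2) = 0xE4
k_1 = rotl(K, (3*1+2) mod 8) = rotl(K, 5) = 0x27
k_2 = rotl(K, (3*2+2) mod 8) = rotl(K, 0) = 0x39
k_3 = rotl(K, (3*3+2) mod 8) = rotl(K, 3) = 0xC9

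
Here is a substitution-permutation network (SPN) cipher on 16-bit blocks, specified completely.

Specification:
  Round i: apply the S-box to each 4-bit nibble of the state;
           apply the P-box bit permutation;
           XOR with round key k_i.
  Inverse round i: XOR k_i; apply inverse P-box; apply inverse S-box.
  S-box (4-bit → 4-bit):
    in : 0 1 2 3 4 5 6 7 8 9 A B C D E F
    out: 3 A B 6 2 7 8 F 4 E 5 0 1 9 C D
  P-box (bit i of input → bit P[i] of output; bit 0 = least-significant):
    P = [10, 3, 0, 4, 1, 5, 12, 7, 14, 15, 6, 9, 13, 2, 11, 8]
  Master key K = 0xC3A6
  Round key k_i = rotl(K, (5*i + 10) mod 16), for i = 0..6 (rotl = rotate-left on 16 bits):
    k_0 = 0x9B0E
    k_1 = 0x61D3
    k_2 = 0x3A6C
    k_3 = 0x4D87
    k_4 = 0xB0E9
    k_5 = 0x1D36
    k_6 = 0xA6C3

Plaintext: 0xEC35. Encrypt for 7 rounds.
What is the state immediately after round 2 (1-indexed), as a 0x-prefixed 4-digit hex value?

0x4768

s_0 = plaintext = 0xEC35
s_1 = Round(s_0, k_0) = 0xC627
s_2 = Round(s_1, k_1) = 0x4768
s_3 = Round(s_2, k_2) = 0xF8A9
s_4 = Round(s_3, k_3) = 0x74DC
s_5 = Round(s_4, k_4) = 0x1D6F
s_6 = Round(s_5, k_5) = 0x5AA3
s_7 = Round(s_6, k_6) = 0xDE8C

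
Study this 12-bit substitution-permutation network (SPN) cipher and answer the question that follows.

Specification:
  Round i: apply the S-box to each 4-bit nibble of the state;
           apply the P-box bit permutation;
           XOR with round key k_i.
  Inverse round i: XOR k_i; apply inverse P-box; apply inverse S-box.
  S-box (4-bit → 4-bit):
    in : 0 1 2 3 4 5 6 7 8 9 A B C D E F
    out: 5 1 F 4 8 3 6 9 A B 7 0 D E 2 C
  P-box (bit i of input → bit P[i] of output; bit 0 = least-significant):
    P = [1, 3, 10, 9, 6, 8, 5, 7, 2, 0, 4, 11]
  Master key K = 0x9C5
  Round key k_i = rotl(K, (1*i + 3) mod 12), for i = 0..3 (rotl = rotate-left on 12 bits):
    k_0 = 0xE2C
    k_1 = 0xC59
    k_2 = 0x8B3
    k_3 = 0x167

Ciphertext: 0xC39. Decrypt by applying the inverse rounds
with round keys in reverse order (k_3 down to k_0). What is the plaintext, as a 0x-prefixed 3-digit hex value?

s_0 = ciphertext = 0xC39
s_1 = InvRound(s_0, k_3) = 0xC5A
s_2 = InvRound(s_1, k_2) = 0xEC6
s_3 = InvRound(s_2, k_1) = 0xA49
s_4 = InvRound(s_3, k_0) = 0x503

0x503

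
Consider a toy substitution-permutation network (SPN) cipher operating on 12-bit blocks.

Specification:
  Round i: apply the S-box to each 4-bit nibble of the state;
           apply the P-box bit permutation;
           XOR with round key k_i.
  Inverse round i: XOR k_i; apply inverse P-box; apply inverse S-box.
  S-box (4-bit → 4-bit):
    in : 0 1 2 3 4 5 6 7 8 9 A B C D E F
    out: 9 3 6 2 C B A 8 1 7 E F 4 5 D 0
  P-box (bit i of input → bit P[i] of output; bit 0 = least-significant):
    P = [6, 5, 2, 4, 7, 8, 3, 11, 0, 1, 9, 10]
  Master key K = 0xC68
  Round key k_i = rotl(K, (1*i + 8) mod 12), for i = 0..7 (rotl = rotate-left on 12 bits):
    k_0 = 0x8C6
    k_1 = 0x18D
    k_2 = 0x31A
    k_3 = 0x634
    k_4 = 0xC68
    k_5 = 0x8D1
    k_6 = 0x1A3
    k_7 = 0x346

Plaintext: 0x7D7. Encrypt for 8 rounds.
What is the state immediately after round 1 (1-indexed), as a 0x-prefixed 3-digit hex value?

0xC5E

s_0 = plaintext = 0x7D7
s_1 = Round(s_0, k_0) = 0xC5E
s_2 = Round(s_1, k_1) = 0xA59
s_3 = Round(s_2, k_2) = 0xCFC
s_4 = Round(s_3, k_3) = 0x430
s_5 = Round(s_4, k_4) = 0xB38
s_6 = Round(s_5, k_5) = 0xF92
s_7 = Round(s_6, k_6) = 0x00F
s_8 = Round(s_7, k_7) = 0xFC7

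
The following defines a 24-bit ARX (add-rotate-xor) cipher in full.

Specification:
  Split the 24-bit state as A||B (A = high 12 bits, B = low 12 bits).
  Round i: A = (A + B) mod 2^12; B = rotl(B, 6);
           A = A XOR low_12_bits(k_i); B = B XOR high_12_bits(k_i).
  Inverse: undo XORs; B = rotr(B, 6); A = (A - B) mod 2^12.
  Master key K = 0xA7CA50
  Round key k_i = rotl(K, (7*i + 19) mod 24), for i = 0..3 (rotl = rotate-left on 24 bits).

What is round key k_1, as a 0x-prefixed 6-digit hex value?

0x9F2942

K = 0xA7CA50
k_0 = rotl(K, (7*0+19) mod 24) = rotl(K, 19) = 0x853E52
k_1 = rotl(K, (7*1+19) mod 24) = rotl(K, 2) = 0x9F2942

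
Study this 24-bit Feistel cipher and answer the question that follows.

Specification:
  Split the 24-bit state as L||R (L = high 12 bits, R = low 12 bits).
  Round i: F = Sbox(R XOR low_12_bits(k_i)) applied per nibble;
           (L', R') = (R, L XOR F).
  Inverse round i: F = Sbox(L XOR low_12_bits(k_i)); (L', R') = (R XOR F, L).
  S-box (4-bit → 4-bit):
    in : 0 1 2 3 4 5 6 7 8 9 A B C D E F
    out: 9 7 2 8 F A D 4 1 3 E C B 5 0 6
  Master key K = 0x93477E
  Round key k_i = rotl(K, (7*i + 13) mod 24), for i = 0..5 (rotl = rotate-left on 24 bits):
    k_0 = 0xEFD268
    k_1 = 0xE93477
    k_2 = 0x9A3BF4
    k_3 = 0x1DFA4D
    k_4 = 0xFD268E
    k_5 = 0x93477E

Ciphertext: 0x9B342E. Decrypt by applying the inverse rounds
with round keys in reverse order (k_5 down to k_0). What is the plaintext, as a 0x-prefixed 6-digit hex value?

s_0 = ciphertext = 0x9B342E
s_1 = InvRound(s_0, k_5) = 0x49B9B3
s_2 = InvRound(s_1, k_4) = 0xBC949B
s_3 = InvRound(s_2, k_3) = 0x384BC9
s_4 = InvRound(s_3, k_2) = 0xA80384
s_5 = InvRound(s_4, k_1) = 0x3E0A80
s_6 = InvRound(s_5, k_0) = 0xD913E0

0xD913E0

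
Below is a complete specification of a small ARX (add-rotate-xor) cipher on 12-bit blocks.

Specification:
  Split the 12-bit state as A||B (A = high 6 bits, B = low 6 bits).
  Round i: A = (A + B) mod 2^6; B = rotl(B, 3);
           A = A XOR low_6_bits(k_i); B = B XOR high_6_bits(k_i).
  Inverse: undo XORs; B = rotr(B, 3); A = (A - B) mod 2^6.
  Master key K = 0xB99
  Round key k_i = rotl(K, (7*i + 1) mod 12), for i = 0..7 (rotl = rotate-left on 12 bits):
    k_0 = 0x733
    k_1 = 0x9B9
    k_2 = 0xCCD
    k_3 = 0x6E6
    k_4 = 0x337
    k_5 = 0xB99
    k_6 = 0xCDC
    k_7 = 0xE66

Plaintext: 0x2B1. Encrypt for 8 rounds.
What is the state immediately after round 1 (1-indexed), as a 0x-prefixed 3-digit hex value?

0x212

s_0 = plaintext = 0x2B1
s_1 = Round(s_0, k_0) = 0x212
s_2 = Round(s_1, k_1) = 0x8F4
s_3 = Round(s_2, k_2) = 0x695
s_4 = Round(s_3, k_3) = 0x271
s_5 = Round(s_4, k_4) = 0x342
s_6 = Round(s_5, k_5) = 0x5BE
s_7 = Round(s_6, k_6) = 0x204
s_8 = Round(s_7, k_7) = 0xA99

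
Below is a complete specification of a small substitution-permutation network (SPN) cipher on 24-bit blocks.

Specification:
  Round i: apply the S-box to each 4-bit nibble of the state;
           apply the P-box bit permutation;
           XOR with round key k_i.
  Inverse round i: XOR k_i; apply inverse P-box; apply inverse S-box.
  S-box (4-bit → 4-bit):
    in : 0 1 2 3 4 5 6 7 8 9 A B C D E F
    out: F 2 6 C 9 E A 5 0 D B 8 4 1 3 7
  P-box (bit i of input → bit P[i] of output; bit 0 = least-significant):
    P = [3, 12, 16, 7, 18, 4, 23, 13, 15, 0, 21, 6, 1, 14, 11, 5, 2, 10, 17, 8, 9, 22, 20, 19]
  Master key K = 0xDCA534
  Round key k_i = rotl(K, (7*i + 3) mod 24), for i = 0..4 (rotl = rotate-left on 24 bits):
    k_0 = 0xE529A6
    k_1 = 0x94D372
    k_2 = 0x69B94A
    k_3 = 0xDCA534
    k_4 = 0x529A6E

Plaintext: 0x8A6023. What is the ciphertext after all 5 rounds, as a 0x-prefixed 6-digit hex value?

0x99F058

s_0 = plaintext = 0x8A6023
s_1 = Round(s_0, k_0) = 0x44EC53
s_2 = Round(s_1, k_1) = 0x3DB0E4
s_3 = Round(s_2, k_2) = 0x5539B7
s_4 = Round(s_3, k_3) = 0xA7085C
s_5 = Round(s_4, k_4) = 0x99F058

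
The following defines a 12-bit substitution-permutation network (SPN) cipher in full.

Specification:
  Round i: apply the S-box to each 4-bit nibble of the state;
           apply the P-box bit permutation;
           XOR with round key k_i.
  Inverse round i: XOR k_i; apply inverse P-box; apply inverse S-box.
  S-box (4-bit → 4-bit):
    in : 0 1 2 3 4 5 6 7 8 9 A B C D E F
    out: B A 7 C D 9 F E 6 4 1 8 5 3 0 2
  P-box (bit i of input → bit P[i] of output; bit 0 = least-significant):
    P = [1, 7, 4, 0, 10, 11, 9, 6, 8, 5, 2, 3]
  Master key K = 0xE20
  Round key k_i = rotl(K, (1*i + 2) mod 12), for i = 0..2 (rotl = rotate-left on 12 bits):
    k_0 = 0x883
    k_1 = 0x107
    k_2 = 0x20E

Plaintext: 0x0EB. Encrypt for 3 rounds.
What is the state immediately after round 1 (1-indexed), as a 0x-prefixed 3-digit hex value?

s_0 = plaintext = 0x0EB
s_1 = Round(s_0, k_0) = 0x9AA
s_2 = Round(s_1, k_1) = 0x501
s_3 = Round(s_2, k_2) = 0xFC7

0x9AA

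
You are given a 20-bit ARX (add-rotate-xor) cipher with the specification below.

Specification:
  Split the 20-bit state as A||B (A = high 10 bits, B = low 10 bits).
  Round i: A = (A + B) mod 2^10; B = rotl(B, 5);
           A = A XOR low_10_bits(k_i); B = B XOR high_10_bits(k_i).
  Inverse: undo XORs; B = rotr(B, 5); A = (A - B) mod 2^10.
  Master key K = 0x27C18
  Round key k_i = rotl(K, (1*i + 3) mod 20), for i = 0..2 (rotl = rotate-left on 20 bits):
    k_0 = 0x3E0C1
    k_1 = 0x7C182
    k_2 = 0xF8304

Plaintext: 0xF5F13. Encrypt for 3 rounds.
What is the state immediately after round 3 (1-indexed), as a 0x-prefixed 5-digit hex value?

0x0276F

s_0 = plaintext = 0xF5F13
s_1 = Round(s_0, k_0) = 0x8AE80
s_2 = Round(s_1, k_1) = 0x4A5E4
s_3 = Round(s_2, k_2) = 0x0276F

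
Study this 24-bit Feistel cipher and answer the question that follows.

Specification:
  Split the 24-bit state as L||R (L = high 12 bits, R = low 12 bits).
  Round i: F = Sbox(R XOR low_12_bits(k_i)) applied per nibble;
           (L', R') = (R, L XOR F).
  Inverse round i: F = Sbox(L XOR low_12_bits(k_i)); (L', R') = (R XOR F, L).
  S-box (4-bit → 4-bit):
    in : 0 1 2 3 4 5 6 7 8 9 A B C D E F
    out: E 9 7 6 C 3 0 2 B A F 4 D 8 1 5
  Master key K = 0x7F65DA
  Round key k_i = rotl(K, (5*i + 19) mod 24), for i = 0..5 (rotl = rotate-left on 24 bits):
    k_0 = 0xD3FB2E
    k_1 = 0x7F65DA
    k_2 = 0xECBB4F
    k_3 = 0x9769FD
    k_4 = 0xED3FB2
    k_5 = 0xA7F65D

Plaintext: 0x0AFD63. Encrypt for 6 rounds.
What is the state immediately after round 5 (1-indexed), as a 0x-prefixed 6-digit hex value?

s_0 = plaintext = 0x0AFD63
s_1 = Round(s_0, k_0) = 0xD63067
s_2 = Round(s_1, k_1) = 0x067E2B
s_3 = Round(s_2, k_2) = 0xE2B36B
s_4 = Round(s_3, k_3) = 0x36B18B
s_5 = Round(s_4, k_4) = 0x18B201
s_6 = Round(s_5, k_5) = 0x201DB6

0x18B201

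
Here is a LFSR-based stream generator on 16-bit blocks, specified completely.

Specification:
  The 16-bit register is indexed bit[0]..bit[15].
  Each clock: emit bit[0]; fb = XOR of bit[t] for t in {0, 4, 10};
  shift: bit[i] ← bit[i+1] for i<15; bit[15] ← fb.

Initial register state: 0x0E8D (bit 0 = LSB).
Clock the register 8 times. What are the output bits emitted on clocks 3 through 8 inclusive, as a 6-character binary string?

110001

reg_0 = 0x0E8D
clock 1: out=1, reg = 0x0746
clock 2: out=0, reg = 0x83A3
clock 3: out=1, reg = 0xC1D1
clock 4: out=1, reg = 0x60E8
clock 5: out=0, reg = 0x3074
clock 6: out=0, reg = 0x983A
clock 7: out=0, reg = 0xCC1D
clock 8: out=1, reg = 0xE60E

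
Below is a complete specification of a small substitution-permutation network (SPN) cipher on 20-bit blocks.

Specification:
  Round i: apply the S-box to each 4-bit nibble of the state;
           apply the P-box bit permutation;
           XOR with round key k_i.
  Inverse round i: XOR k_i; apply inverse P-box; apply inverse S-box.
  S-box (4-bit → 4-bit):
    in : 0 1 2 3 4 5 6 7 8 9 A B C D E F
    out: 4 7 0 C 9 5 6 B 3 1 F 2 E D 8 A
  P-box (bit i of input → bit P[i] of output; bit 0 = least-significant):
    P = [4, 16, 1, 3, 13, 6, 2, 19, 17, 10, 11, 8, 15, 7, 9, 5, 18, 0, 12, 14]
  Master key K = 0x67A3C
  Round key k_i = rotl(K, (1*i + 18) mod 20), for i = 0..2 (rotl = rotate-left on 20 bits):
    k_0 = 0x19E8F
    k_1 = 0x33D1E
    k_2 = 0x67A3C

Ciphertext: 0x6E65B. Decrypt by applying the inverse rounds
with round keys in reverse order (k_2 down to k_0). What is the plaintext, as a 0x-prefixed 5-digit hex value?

0x88CD9

s_0 = ciphertext = 0x6E65B
s_1 = InvRound(s_0, k_2) = 0x64660
s_2 = InvRound(s_1, k_1) = 0xD331A
s_3 = InvRound(s_2, k_0) = 0x88CD9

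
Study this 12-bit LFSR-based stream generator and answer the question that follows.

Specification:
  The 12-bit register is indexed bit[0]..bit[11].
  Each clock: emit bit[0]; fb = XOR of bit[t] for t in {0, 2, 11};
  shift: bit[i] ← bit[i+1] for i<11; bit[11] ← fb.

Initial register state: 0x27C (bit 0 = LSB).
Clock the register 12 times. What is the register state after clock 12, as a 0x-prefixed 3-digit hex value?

0xDA1

reg_0 = 0x27C
clock 1: out=0, reg = 0x93E
clock 2: out=0, reg = 0x49F
clock 3: out=1, reg = 0x24F
clock 4: out=1, reg = 0x127
clock 5: out=1, reg = 0x093
clock 6: out=1, reg = 0x849
clock 7: out=1, reg = 0x424
clock 8: out=0, reg = 0xA12
clock 9: out=0, reg = 0xD09
clock 10: out=1, reg = 0x684
clock 11: out=0, reg = 0xB42
clock 12: out=0, reg = 0xDA1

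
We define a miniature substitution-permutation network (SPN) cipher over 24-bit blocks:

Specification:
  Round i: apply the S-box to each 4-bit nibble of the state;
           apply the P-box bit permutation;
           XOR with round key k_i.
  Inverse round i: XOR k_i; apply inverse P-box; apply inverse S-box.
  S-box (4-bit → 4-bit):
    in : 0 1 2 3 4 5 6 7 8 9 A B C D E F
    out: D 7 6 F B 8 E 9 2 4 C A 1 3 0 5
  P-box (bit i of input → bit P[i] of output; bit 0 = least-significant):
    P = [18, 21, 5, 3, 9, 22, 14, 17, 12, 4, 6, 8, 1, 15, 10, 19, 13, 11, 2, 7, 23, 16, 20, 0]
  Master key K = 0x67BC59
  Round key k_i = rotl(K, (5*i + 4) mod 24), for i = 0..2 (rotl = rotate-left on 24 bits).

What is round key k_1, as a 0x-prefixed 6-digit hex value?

0x78B2CF

K = 0x67BC59
k_0 = rotl(K, (5*0+4) mod 24) = rotl(K, 4) = 0x7BC596
k_1 = rotl(K, (5*1+4) mod 24) = rotl(K, 9) = 0x78B2CF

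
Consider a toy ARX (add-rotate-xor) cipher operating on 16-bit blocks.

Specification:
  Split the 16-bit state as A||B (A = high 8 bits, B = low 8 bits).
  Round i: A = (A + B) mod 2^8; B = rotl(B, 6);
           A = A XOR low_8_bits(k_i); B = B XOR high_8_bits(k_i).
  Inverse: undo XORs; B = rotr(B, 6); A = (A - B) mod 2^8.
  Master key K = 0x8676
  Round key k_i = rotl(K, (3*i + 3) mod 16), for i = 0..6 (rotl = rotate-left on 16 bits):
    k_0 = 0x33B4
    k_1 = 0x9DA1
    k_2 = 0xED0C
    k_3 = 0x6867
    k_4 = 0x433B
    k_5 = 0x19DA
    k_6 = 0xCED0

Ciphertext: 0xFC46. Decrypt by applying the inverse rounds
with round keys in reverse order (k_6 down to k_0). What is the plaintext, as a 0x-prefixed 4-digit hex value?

s_0 = ciphertext = 0xFC46
s_1 = InvRound(s_0, k_6) = 0x0A22
s_2 = InvRound(s_1, k_5) = 0xE4EC
s_3 = InvRound(s_2, k_4) = 0x21BE
s_4 = InvRound(s_3, k_3) = 0xEB5B
s_5 = InvRound(s_4, k_2) = 0x0DDA
s_6 = InvRound(s_5, k_1) = 0x8F1D
s_7 = InvRound(s_6, k_0) = 0x83B8

0x83B8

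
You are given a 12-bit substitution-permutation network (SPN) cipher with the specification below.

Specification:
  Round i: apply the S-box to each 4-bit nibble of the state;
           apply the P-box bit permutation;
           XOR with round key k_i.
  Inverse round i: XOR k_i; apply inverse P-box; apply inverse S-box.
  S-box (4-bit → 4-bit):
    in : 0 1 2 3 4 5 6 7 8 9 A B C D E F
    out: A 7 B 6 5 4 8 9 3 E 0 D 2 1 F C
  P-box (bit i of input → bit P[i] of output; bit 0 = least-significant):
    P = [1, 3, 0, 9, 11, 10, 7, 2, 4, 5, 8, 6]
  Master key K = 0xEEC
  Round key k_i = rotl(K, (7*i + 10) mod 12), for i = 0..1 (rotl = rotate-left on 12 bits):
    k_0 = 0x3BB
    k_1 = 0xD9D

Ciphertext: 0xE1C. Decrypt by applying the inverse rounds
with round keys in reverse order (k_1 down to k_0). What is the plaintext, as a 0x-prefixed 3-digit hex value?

s_0 = ciphertext = 0xE1C
s_1 = InvRound(s_0, k_1) = 0x55F
s_2 = InvRound(s_1, k_0) = 0x096

0x096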